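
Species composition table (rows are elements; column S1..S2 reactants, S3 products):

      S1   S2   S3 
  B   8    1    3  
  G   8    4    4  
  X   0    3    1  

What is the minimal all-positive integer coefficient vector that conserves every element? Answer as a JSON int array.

Coefficients: [1, 1, 3]

B: 1·8+1·1 = 9 | 3·3 = 9
G: 1·8+1·4 = 12 | 3·4 = 12
X: 1·0+1·3 = 3 | 3·1 = 3
gcd(1,1,3) = 1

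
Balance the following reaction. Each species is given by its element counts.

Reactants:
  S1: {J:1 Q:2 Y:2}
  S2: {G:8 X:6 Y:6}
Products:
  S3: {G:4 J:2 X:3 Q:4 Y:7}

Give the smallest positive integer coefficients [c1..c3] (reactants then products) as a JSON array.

G: 4·0+1·8 = 8 | 2·4 = 8
J: 4·1+1·0 = 4 | 2·2 = 4
X: 4·0+1·6 = 6 | 2·3 = 6
Q: 4·2+1·0 = 8 | 2·4 = 8
Y: 4·2+1·6 = 14 | 2·7 = 14
gcd(4,1,2) = 1

Coefficients: [4, 1, 2]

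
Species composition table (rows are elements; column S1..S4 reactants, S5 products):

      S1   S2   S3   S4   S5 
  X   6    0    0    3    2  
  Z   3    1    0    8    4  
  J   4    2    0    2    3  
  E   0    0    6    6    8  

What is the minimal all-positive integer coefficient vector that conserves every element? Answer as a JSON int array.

Coefficients: [1, 5, 6, 2, 6]

X: 1·6+5·0+6·0+2·3 = 12 | 6·2 = 12
Z: 1·3+5·1+6·0+2·8 = 24 | 6·4 = 24
J: 1·4+5·2+6·0+2·2 = 18 | 6·3 = 18
E: 1·0+5·0+6·6+2·6 = 48 | 6·8 = 48
gcd(1,5,6,2,6) = 1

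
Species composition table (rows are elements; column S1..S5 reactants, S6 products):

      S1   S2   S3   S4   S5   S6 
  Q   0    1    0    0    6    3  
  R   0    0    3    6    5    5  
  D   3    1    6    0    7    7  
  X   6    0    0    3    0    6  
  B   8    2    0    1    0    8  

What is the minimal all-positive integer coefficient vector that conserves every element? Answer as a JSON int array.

Coefficients: [4, 3, 1, 2, 2, 5]

Q: 4·0+3·1+1·0+2·0+2·6 = 15 | 5·3 = 15
R: 4·0+3·0+1·3+2·6+2·5 = 25 | 5·5 = 25
D: 4·3+3·1+1·6+2·0+2·7 = 35 | 5·7 = 35
X: 4·6+3·0+1·0+2·3+2·0 = 30 | 5·6 = 30
B: 4·8+3·2+1·0+2·1+2·0 = 40 | 5·8 = 40
gcd(4,3,1,2,2,5) = 1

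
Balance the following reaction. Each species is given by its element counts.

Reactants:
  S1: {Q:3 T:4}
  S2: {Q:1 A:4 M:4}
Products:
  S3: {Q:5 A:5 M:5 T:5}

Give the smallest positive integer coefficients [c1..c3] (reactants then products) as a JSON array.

Coefficients: [5, 5, 4]

Q: 5·3+5·1 = 20 | 4·5 = 20
A: 5·0+5·4 = 20 | 4·5 = 20
M: 5·0+5·4 = 20 | 4·5 = 20
T: 5·4+5·0 = 20 | 4·5 = 20
gcd(5,5,4) = 1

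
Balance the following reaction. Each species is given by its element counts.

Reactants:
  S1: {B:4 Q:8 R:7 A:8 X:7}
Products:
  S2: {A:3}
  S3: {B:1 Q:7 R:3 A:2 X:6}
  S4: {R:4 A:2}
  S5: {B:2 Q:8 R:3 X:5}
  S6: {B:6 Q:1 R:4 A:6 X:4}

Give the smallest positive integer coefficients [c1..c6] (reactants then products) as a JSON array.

B: 5·4 = 20 | 6·0+2·1+3·0+3·2+2·6 = 20
Q: 5·8 = 40 | 6·0+2·7+3·0+3·8+2·1 = 40
R: 5·7 = 35 | 6·0+2·3+3·4+3·3+2·4 = 35
A: 5·8 = 40 | 6·3+2·2+3·2+3·0+2·6 = 40
X: 5·7 = 35 | 6·0+2·6+3·0+3·5+2·4 = 35
gcd(5,6,2,3,3,2) = 1

Coefficients: [5, 6, 2, 3, 3, 2]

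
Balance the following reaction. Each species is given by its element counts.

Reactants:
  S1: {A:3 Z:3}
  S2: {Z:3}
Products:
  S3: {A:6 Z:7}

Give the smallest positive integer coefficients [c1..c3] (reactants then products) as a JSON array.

Coefficients: [6, 1, 3]

A: 6·3+1·0 = 18 | 3·6 = 18
Z: 6·3+1·3 = 21 | 3·7 = 21
gcd(6,1,3) = 1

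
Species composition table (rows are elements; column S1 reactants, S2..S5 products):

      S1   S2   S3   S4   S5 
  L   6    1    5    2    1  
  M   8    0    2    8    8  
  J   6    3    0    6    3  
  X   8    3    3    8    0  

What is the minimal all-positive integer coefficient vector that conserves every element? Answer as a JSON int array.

L: 5·6 = 30 | 4·1+4·5+2·2+2·1 = 30
M: 5·8 = 40 | 4·0+4·2+2·8+2·8 = 40
J: 5·6 = 30 | 4·3+4·0+2·6+2·3 = 30
X: 5·8 = 40 | 4·3+4·3+2·8+2·0 = 40
gcd(5,4,4,2,2) = 1

Coefficients: [5, 4, 4, 2, 2]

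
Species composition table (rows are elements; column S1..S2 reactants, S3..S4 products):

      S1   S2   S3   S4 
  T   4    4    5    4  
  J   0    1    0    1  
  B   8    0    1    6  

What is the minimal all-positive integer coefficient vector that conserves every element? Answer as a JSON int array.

Coefficients: [5, 6, 4, 6]

T: 5·4+6·4 = 44 | 4·5+6·4 = 44
J: 5·0+6·1 = 6 | 4·0+6·1 = 6
B: 5·8+6·0 = 40 | 4·1+6·6 = 40
gcd(5,6,4,6) = 1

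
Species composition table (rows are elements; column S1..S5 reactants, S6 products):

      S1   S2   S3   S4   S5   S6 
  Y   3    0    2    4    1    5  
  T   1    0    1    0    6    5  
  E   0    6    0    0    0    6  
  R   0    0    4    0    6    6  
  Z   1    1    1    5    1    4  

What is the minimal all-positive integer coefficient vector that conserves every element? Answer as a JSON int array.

Coefficients: [4, 5, 3, 1, 3, 5]

Y: 4·3+5·0+3·2+1·4+3·1 = 25 | 5·5 = 25
T: 4·1+5·0+3·1+1·0+3·6 = 25 | 5·5 = 25
E: 4·0+5·6+3·0+1·0+3·0 = 30 | 5·6 = 30
R: 4·0+5·0+3·4+1·0+3·6 = 30 | 5·6 = 30
Z: 4·1+5·1+3·1+1·5+3·1 = 20 | 5·4 = 20
gcd(4,5,3,1,3,5) = 1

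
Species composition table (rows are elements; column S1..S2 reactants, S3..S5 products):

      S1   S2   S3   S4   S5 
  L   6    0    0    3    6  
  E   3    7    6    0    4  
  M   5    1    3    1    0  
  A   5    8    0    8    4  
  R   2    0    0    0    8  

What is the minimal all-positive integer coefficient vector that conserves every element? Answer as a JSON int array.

Coefficients: [4, 4, 6, 6, 1]

L: 4·6+4·0 = 24 | 6·0+6·3+1·6 = 24
E: 4·3+4·7 = 40 | 6·6+6·0+1·4 = 40
M: 4·5+4·1 = 24 | 6·3+6·1+1·0 = 24
A: 4·5+4·8 = 52 | 6·0+6·8+1·4 = 52
R: 4·2+4·0 = 8 | 6·0+6·0+1·8 = 8
gcd(4,4,6,6,1) = 1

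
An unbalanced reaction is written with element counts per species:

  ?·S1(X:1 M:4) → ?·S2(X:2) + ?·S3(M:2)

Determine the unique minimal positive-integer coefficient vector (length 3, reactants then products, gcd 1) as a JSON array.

X: 2·1 = 2 | 1·2+4·0 = 2
M: 2·4 = 8 | 1·0+4·2 = 8
gcd(2,1,4) = 1

Coefficients: [2, 1, 4]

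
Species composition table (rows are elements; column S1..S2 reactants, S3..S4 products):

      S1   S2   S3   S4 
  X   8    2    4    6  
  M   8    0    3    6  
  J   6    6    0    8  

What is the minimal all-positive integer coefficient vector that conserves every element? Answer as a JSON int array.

Coefficients: [3, 1, 2, 3]

X: 3·8+1·2 = 26 | 2·4+3·6 = 26
M: 3·8+1·0 = 24 | 2·3+3·6 = 24
J: 3·6+1·6 = 24 | 2·0+3·8 = 24
gcd(3,1,2,3) = 1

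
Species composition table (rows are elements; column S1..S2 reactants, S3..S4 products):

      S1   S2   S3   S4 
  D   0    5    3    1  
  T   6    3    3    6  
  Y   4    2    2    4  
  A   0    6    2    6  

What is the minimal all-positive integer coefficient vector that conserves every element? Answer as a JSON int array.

Coefficients: [3, 4, 6, 2]

D: 3·0+4·5 = 20 | 6·3+2·1 = 20
T: 3·6+4·3 = 30 | 6·3+2·6 = 30
Y: 3·4+4·2 = 20 | 6·2+2·4 = 20
A: 3·0+4·6 = 24 | 6·2+2·6 = 24
gcd(3,4,6,2) = 1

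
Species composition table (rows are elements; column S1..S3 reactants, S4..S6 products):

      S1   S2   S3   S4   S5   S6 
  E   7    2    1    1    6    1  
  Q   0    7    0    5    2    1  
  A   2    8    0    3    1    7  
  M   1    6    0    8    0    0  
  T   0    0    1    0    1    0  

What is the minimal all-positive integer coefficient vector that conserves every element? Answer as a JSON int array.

Coefficients: [4, 6, 6, 5, 6, 5]

E: 4·7+6·2+6·1 = 46 | 5·1+6·6+5·1 = 46
Q: 4·0+6·7+6·0 = 42 | 5·5+6·2+5·1 = 42
A: 4·2+6·8+6·0 = 56 | 5·3+6·1+5·7 = 56
M: 4·1+6·6+6·0 = 40 | 5·8+6·0+5·0 = 40
T: 4·0+6·0+6·1 = 6 | 5·0+6·1+5·0 = 6
gcd(4,6,6,5,6,5) = 1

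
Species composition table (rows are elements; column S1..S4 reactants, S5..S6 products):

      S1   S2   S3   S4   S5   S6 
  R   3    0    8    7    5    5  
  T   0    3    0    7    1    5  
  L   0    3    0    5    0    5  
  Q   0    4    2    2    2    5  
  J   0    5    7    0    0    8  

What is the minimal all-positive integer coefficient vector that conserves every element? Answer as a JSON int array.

R: 5·3+5·0+1·8+1·7 = 30 | 2·5+4·5 = 30
T: 5·0+5·3+1·0+1·7 = 22 | 2·1+4·5 = 22
L: 5·0+5·3+1·0+1·5 = 20 | 2·0+4·5 = 20
Q: 5·0+5·4+1·2+1·2 = 24 | 2·2+4·5 = 24
J: 5·0+5·5+1·7+1·0 = 32 | 2·0+4·8 = 32
gcd(5,5,1,1,2,4) = 1

Coefficients: [5, 5, 1, 1, 2, 4]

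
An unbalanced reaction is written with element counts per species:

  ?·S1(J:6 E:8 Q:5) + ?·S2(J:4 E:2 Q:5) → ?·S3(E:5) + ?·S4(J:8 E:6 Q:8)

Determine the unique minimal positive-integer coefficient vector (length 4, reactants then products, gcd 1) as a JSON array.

J: 4·6+4·4 = 40 | 2·0+5·8 = 40
E: 4·8+4·2 = 40 | 2·5+5·6 = 40
Q: 4·5+4·5 = 40 | 2·0+5·8 = 40
gcd(4,4,2,5) = 1

Coefficients: [4, 4, 2, 5]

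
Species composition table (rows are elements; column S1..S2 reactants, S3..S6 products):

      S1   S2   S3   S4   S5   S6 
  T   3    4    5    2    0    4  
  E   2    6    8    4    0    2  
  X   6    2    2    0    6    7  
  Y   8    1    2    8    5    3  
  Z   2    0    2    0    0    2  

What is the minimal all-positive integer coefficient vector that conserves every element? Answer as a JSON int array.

Coefficients: [5, 3, 1, 3, 1, 4]

T: 5·3+3·4 = 27 | 1·5+3·2+1·0+4·4 = 27
E: 5·2+3·6 = 28 | 1·8+3·4+1·0+4·2 = 28
X: 5·6+3·2 = 36 | 1·2+3·0+1·6+4·7 = 36
Y: 5·8+3·1 = 43 | 1·2+3·8+1·5+4·3 = 43
Z: 5·2+3·0 = 10 | 1·2+3·0+1·0+4·2 = 10
gcd(5,3,1,3,1,4) = 1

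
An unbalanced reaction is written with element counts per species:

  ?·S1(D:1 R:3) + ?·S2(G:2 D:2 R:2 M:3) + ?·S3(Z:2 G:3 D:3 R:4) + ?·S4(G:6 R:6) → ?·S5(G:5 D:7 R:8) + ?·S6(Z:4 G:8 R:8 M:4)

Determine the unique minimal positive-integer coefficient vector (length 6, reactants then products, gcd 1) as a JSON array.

Coefficients: [2, 4, 6, 3, 4, 3]

Z: 2·0+4·0+6·2+3·0 = 12 | 4·0+3·4 = 12
G: 2·0+4·2+6·3+3·6 = 44 | 4·5+3·8 = 44
D: 2·1+4·2+6·3+3·0 = 28 | 4·7+3·0 = 28
R: 2·3+4·2+6·4+3·6 = 56 | 4·8+3·8 = 56
M: 2·0+4·3+6·0+3·0 = 12 | 4·0+3·4 = 12
gcd(2,4,6,3,4,3) = 1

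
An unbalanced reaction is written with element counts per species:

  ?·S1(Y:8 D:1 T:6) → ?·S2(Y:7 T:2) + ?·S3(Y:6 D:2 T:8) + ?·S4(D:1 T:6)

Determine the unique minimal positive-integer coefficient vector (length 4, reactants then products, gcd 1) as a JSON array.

Coefficients: [5, 4, 2, 1]

Y: 5·8 = 40 | 4·7+2·6+1·0 = 40
D: 5·1 = 5 | 4·0+2·2+1·1 = 5
T: 5·6 = 30 | 4·2+2·8+1·6 = 30
gcd(5,4,2,1) = 1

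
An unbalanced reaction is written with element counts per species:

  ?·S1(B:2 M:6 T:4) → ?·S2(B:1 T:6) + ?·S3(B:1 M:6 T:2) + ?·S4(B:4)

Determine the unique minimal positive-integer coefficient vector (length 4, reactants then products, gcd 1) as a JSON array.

Coefficients: [6, 2, 6, 1]

B: 6·2 = 12 | 2·1+6·1+1·4 = 12
M: 6·6 = 36 | 2·0+6·6+1·0 = 36
T: 6·4 = 24 | 2·6+6·2+1·0 = 24
gcd(6,2,6,1) = 1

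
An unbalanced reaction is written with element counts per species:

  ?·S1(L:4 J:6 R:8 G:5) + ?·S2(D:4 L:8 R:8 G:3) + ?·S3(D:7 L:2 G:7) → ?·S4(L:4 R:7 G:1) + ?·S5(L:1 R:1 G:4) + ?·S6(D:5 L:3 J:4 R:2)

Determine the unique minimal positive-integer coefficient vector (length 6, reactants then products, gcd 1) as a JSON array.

D: 2·0+2·4+1·7 = 15 | 3·0+5·0+3·5 = 15
L: 2·4+2·8+1·2 = 26 | 3·4+5·1+3·3 = 26
J: 2·6+2·0+1·0 = 12 | 3·0+5·0+3·4 = 12
R: 2·8+2·8+1·0 = 32 | 3·7+5·1+3·2 = 32
G: 2·5+2·3+1·7 = 23 | 3·1+5·4+3·0 = 23
gcd(2,2,1,3,5,3) = 1

Coefficients: [2, 2, 1, 3, 5, 3]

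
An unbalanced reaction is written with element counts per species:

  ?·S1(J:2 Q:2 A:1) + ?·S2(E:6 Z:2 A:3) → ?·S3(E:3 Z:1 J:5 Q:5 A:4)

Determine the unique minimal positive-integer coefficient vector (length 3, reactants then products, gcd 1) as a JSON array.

Coefficients: [5, 1, 2]

E: 5·0+1·6 = 6 | 2·3 = 6
Z: 5·0+1·2 = 2 | 2·1 = 2
J: 5·2+1·0 = 10 | 2·5 = 10
Q: 5·2+1·0 = 10 | 2·5 = 10
A: 5·1+1·3 = 8 | 2·4 = 8
gcd(5,1,2) = 1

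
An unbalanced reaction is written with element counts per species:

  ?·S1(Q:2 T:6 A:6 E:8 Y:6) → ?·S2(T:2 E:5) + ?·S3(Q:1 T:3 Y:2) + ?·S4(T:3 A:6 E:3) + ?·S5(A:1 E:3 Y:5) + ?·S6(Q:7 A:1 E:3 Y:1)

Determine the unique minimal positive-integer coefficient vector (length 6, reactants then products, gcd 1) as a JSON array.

Q: 6·2 = 12 | 3·0+5·1+5·0+5·0+1·7 = 12
T: 6·6 = 36 | 3·2+5·3+5·3+5·0+1·0 = 36
A: 6·6 = 36 | 3·0+5·0+5·6+5·1+1·1 = 36
E: 6·8 = 48 | 3·5+5·0+5·3+5·3+1·3 = 48
Y: 6·6 = 36 | 3·0+5·2+5·0+5·5+1·1 = 36
gcd(6,3,5,5,5,1) = 1

Coefficients: [6, 3, 5, 5, 5, 1]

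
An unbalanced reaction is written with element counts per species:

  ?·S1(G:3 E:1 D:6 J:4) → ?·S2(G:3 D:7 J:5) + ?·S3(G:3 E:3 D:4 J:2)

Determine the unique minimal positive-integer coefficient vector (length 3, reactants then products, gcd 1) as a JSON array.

Coefficients: [3, 2, 1]

G: 3·3 = 9 | 2·3+1·3 = 9
E: 3·1 = 3 | 2·0+1·3 = 3
D: 3·6 = 18 | 2·7+1·4 = 18
J: 3·4 = 12 | 2·5+1·2 = 12
gcd(3,2,1) = 1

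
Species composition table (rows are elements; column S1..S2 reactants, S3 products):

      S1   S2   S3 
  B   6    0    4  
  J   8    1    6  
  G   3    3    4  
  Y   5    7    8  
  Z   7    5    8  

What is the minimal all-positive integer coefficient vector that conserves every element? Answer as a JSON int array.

Coefficients: [2, 2, 3]

B: 2·6+2·0 = 12 | 3·4 = 12
J: 2·8+2·1 = 18 | 3·6 = 18
G: 2·3+2·3 = 12 | 3·4 = 12
Y: 2·5+2·7 = 24 | 3·8 = 24
Z: 2·7+2·5 = 24 | 3·8 = 24
gcd(2,2,3) = 1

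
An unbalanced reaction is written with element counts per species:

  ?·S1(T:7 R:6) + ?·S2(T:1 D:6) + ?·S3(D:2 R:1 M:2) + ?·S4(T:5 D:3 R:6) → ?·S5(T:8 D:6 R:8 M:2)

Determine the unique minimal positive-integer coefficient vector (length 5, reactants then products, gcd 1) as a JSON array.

Coefficients: [5, 3, 6, 2, 6]

T: 5·7+3·1+6·0+2·5 = 48 | 6·8 = 48
D: 5·0+3·6+6·2+2·3 = 36 | 6·6 = 36
R: 5·6+3·0+6·1+2·6 = 48 | 6·8 = 48
M: 5·0+3·0+6·2+2·0 = 12 | 6·2 = 12
gcd(5,3,6,2,6) = 1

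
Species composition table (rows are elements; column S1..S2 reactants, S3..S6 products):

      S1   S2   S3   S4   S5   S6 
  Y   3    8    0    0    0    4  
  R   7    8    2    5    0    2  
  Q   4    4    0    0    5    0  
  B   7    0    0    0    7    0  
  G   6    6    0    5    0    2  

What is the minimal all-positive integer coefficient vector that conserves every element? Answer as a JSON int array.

Coefficients: [4, 1, 3, 4, 4, 5]

Y: 4·3+1·8 = 20 | 3·0+4·0+4·0+5·4 = 20
R: 4·7+1·8 = 36 | 3·2+4·5+4·0+5·2 = 36
Q: 4·4+1·4 = 20 | 3·0+4·0+4·5+5·0 = 20
B: 4·7+1·0 = 28 | 3·0+4·0+4·7+5·0 = 28
G: 4·6+1·6 = 30 | 3·0+4·5+4·0+5·2 = 30
gcd(4,1,3,4,4,5) = 1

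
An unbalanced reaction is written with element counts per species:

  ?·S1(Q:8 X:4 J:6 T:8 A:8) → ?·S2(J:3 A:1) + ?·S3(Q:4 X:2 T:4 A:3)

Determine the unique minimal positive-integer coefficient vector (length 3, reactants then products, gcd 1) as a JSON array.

Q: 1·8 = 8 | 2·0+2·4 = 8
X: 1·4 = 4 | 2·0+2·2 = 4
J: 1·6 = 6 | 2·3+2·0 = 6
T: 1·8 = 8 | 2·0+2·4 = 8
A: 1·8 = 8 | 2·1+2·3 = 8
gcd(1,2,2) = 1

Coefficients: [1, 2, 2]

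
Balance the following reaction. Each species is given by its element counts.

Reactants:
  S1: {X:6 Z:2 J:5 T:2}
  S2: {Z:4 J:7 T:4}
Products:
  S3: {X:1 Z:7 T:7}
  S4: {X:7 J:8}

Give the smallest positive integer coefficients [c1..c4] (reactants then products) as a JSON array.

X: 5·6+1·0 = 30 | 2·1+4·7 = 30
Z: 5·2+1·4 = 14 | 2·7+4·0 = 14
J: 5·5+1·7 = 32 | 2·0+4·8 = 32
T: 5·2+1·4 = 14 | 2·7+4·0 = 14
gcd(5,1,2,4) = 1

Coefficients: [5, 1, 2, 4]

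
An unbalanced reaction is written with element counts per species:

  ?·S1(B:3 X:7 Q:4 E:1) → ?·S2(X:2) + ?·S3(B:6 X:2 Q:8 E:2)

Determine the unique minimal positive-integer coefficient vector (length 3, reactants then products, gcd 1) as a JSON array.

Coefficients: [2, 6, 1]

B: 2·3 = 6 | 6·0+1·6 = 6
X: 2·7 = 14 | 6·2+1·2 = 14
Q: 2·4 = 8 | 6·0+1·8 = 8
E: 2·1 = 2 | 6·0+1·2 = 2
gcd(2,6,1) = 1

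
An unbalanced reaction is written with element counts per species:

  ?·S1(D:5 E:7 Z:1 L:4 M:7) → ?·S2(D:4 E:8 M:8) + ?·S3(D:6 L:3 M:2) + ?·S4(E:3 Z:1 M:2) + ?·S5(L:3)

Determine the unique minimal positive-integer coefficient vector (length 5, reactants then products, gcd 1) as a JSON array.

D: 6·5 = 30 | 3·4+3·6+6·0+5·0 = 30
E: 6·7 = 42 | 3·8+3·0+6·3+5·0 = 42
Z: 6·1 = 6 | 3·0+3·0+6·1+5·0 = 6
L: 6·4 = 24 | 3·0+3·3+6·0+5·3 = 24
M: 6·7 = 42 | 3·8+3·2+6·2+5·0 = 42
gcd(6,3,3,6,5) = 1

Coefficients: [6, 3, 3, 6, 5]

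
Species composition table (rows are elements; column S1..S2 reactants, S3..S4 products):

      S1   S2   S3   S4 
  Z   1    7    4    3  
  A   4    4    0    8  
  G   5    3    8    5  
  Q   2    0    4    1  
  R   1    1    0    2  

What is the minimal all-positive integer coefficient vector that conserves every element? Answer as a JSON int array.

Coefficients: [3, 1, 1, 2]

Z: 3·1+1·7 = 10 | 1·4+2·3 = 10
A: 3·4+1·4 = 16 | 1·0+2·8 = 16
G: 3·5+1·3 = 18 | 1·8+2·5 = 18
Q: 3·2+1·0 = 6 | 1·4+2·1 = 6
R: 3·1+1·1 = 4 | 1·0+2·2 = 4
gcd(3,1,1,2) = 1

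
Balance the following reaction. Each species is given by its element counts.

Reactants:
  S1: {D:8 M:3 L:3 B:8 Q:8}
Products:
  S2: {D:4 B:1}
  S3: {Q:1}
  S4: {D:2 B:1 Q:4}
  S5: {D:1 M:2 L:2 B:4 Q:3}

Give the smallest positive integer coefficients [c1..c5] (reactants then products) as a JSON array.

Coefficients: [4, 5, 2, 3, 6]

D: 4·8 = 32 | 5·4+2·0+3·2+6·1 = 32
M: 4·3 = 12 | 5·0+2·0+3·0+6·2 = 12
L: 4·3 = 12 | 5·0+2·0+3·0+6·2 = 12
B: 4·8 = 32 | 5·1+2·0+3·1+6·4 = 32
Q: 4·8 = 32 | 5·0+2·1+3·4+6·3 = 32
gcd(4,5,2,3,6) = 1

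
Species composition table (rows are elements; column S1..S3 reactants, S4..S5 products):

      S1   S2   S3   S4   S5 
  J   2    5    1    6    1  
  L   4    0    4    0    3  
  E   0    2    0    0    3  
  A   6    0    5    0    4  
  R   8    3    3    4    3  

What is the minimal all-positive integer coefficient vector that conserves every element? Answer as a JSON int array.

J: 1·2+6·5+2·1 = 34 | 5·6+4·1 = 34
L: 1·4+6·0+2·4 = 12 | 5·0+4·3 = 12
E: 1·0+6·2+2·0 = 12 | 5·0+4·3 = 12
A: 1·6+6·0+2·5 = 16 | 5·0+4·4 = 16
R: 1·8+6·3+2·3 = 32 | 5·4+4·3 = 32
gcd(1,6,2,5,4) = 1

Coefficients: [1, 6, 2, 5, 4]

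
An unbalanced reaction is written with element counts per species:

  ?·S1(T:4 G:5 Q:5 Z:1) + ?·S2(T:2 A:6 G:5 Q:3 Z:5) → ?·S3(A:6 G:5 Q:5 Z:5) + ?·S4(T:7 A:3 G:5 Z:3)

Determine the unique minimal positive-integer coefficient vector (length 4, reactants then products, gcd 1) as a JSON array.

T: 1·4+5·2 = 14 | 4·0+2·7 = 14
A: 1·0+5·6 = 30 | 4·6+2·3 = 30
G: 1·5+5·5 = 30 | 4·5+2·5 = 30
Q: 1·5+5·3 = 20 | 4·5+2·0 = 20
Z: 1·1+5·5 = 26 | 4·5+2·3 = 26
gcd(1,5,4,2) = 1

Coefficients: [1, 5, 4, 2]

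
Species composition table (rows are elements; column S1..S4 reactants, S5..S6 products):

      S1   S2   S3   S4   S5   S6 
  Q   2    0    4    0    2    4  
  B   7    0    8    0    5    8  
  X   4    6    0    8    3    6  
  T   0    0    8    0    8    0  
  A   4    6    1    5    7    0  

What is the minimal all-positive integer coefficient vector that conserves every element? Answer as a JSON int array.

Q: 2·2+3·0+6·4+2·0 = 28 | 6·2+4·4 = 28
B: 2·7+3·0+6·8+2·0 = 62 | 6·5+4·8 = 62
X: 2·4+3·6+6·0+2·8 = 42 | 6·3+4·6 = 42
T: 2·0+3·0+6·8+2·0 = 48 | 6·8+4·0 = 48
A: 2·4+3·6+6·1+2·5 = 42 | 6·7+4·0 = 42
gcd(2,3,6,2,6,4) = 1

Coefficients: [2, 3, 6, 2, 6, 4]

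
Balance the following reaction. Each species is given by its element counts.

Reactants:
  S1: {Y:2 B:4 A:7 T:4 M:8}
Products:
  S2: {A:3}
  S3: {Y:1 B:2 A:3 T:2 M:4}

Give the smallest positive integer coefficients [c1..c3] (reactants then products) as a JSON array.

Y: 3·2 = 6 | 1·0+6·1 = 6
B: 3·4 = 12 | 1·0+6·2 = 12
A: 3·7 = 21 | 1·3+6·3 = 21
T: 3·4 = 12 | 1·0+6·2 = 12
M: 3·8 = 24 | 1·0+6·4 = 24
gcd(3,1,6) = 1

Coefficients: [3, 1, 6]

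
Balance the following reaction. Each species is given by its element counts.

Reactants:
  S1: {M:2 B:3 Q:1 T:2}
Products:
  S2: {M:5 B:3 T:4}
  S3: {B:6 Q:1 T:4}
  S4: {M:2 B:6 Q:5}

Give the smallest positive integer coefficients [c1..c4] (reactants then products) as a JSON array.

M: 6·2 = 12 | 2·5+1·0+1·2 = 12
B: 6·3 = 18 | 2·3+1·6+1·6 = 18
Q: 6·1 = 6 | 2·0+1·1+1·5 = 6
T: 6·2 = 12 | 2·4+1·4+1·0 = 12
gcd(6,2,1,1) = 1

Coefficients: [6, 2, 1, 1]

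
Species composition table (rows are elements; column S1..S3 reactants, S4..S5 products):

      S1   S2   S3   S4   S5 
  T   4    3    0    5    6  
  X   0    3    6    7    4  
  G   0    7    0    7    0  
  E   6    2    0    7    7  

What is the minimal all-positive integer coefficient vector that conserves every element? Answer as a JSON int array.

T: 6·4+3·3+4·0 = 33 | 3·5+3·6 = 33
X: 6·0+3·3+4·6 = 33 | 3·7+3·4 = 33
G: 6·0+3·7+4·0 = 21 | 3·7+3·0 = 21
E: 6·6+3·2+4·0 = 42 | 3·7+3·7 = 42
gcd(6,3,4,3,3) = 1

Coefficients: [6, 3, 4, 3, 3]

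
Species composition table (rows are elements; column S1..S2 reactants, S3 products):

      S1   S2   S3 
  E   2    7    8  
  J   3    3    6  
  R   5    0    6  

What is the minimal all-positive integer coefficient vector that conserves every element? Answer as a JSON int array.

Coefficients: [6, 4, 5]

E: 6·2+4·7 = 40 | 5·8 = 40
J: 6·3+4·3 = 30 | 5·6 = 30
R: 6·5+4·0 = 30 | 5·6 = 30
gcd(6,4,5) = 1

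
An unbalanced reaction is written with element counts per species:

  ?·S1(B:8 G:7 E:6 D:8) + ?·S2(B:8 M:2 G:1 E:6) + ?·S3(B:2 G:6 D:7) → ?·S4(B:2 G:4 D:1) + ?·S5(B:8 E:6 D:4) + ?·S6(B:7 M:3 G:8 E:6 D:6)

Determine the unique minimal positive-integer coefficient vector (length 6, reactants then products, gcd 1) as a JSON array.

Coefficients: [4, 6, 3, 5, 6, 4]

B: 4·8+6·8+3·2 = 86 | 5·2+6·8+4·7 = 86
M: 4·0+6·2+3·0 = 12 | 5·0+6·0+4·3 = 12
G: 4·7+6·1+3·6 = 52 | 5·4+6·0+4·8 = 52
E: 4·6+6·6+3·0 = 60 | 5·0+6·6+4·6 = 60
D: 4·8+6·0+3·7 = 53 | 5·1+6·4+4·6 = 53
gcd(4,6,3,5,6,4) = 1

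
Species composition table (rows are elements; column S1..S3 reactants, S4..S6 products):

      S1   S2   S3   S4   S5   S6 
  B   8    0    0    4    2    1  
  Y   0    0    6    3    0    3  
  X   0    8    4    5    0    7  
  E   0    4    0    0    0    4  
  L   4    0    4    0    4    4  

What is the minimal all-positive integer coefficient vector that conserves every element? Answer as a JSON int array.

B: 5·8+6·0+6·0 = 40 | 6·4+5·2+6·1 = 40
Y: 5·0+6·0+6·6 = 36 | 6·3+5·0+6·3 = 36
X: 5·0+6·8+6·4 = 72 | 6·5+5·0+6·7 = 72
E: 5·0+6·4+6·0 = 24 | 6·0+5·0+6·4 = 24
L: 5·4+6·0+6·4 = 44 | 6·0+5·4+6·4 = 44
gcd(5,6,6,6,5,6) = 1

Coefficients: [5, 6, 6, 6, 5, 6]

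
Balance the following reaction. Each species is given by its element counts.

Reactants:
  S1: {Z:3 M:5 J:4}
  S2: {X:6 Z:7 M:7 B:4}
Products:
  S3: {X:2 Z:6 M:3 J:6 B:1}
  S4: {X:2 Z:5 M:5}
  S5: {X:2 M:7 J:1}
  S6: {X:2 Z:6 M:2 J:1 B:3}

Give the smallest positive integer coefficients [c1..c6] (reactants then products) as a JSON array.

X: 6·0+5·6 = 30 | 2·2+1·2+6·2+6·2 = 30
Z: 6·3+5·7 = 53 | 2·6+1·5+6·0+6·6 = 53
M: 6·5+5·7 = 65 | 2·3+1·5+6·7+6·2 = 65
J: 6·4+5·0 = 24 | 2·6+1·0+6·1+6·1 = 24
B: 6·0+5·4 = 20 | 2·1+1·0+6·0+6·3 = 20
gcd(6,5,2,1,6,6) = 1

Coefficients: [6, 5, 2, 1, 6, 6]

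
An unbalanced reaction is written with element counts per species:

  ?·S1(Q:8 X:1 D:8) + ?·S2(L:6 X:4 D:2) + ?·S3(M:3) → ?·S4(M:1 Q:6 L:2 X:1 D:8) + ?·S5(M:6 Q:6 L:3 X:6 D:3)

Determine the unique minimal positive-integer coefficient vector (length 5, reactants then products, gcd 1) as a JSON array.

M: 6·0+3·0+6·3 = 18 | 6·1+2·6 = 18
Q: 6·8+3·0+6·0 = 48 | 6·6+2·6 = 48
L: 6·0+3·6+6·0 = 18 | 6·2+2·3 = 18
X: 6·1+3·4+6·0 = 18 | 6·1+2·6 = 18
D: 6·8+3·2+6·0 = 54 | 6·8+2·3 = 54
gcd(6,3,6,6,2) = 1

Coefficients: [6, 3, 6, 6, 2]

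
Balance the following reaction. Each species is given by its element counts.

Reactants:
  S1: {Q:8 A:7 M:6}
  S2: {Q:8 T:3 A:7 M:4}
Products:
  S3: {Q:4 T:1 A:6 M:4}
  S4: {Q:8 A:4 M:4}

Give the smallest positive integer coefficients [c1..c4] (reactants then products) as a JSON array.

Coefficients: [6, 2, 6, 5]

Q: 6·8+2·8 = 64 | 6·4+5·8 = 64
T: 6·0+2·3 = 6 | 6·1+5·0 = 6
A: 6·7+2·7 = 56 | 6·6+5·4 = 56
M: 6·6+2·4 = 44 | 6·4+5·4 = 44
gcd(6,2,6,5) = 1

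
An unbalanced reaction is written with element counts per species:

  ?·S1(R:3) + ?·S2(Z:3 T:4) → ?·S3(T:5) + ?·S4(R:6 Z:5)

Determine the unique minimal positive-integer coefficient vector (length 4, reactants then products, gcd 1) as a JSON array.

R: 6·3+5·0 = 18 | 4·0+3·6 = 18
Z: 6·0+5·3 = 15 | 4·0+3·5 = 15
T: 6·0+5·4 = 20 | 4·5+3·0 = 20
gcd(6,5,4,3) = 1

Coefficients: [6, 5, 4, 3]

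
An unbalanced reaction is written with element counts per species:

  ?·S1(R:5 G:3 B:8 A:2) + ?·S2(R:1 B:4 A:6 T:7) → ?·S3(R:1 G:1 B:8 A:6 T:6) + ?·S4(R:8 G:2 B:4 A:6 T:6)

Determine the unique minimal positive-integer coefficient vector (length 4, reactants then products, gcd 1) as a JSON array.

Coefficients: [3, 6, 5, 2]

R: 3·5+6·1 = 21 | 5·1+2·8 = 21
G: 3·3+6·0 = 9 | 5·1+2·2 = 9
B: 3·8+6·4 = 48 | 5·8+2·4 = 48
A: 3·2+6·6 = 42 | 5·6+2·6 = 42
T: 3·0+6·7 = 42 | 5·6+2·6 = 42
gcd(3,6,5,2) = 1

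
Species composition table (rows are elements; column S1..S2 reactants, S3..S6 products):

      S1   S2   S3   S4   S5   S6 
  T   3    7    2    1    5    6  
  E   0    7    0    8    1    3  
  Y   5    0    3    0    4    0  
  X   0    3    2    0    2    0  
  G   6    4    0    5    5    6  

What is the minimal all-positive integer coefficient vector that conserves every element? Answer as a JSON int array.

Coefficients: [6, 6, 6, 3, 3, 5]

T: 6·3+6·7 = 60 | 6·2+3·1+3·5+5·6 = 60
E: 6·0+6·7 = 42 | 6·0+3·8+3·1+5·3 = 42
Y: 6·5+6·0 = 30 | 6·3+3·0+3·4+5·0 = 30
X: 6·0+6·3 = 18 | 6·2+3·0+3·2+5·0 = 18
G: 6·6+6·4 = 60 | 6·0+3·5+3·5+5·6 = 60
gcd(6,6,6,3,3,5) = 1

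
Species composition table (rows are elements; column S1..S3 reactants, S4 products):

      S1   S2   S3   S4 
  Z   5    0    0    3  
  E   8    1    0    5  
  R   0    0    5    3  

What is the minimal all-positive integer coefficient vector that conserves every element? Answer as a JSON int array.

Coefficients: [3, 1, 3, 5]

Z: 3·5+1·0+3·0 = 15 | 5·3 = 15
E: 3·8+1·1+3·0 = 25 | 5·5 = 25
R: 3·0+1·0+3·5 = 15 | 5·3 = 15
gcd(3,1,3,5) = 1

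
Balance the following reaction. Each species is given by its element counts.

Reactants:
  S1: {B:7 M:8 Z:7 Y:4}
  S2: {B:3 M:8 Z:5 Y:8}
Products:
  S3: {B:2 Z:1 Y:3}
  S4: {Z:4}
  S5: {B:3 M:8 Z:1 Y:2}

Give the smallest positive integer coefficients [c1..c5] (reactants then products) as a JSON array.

Coefficients: [3, 2, 6, 5, 5]

B: 3·7+2·3 = 27 | 6·2+5·0+5·3 = 27
M: 3·8+2·8 = 40 | 6·0+5·0+5·8 = 40
Z: 3·7+2·5 = 31 | 6·1+5·4+5·1 = 31
Y: 3·4+2·8 = 28 | 6·3+5·0+5·2 = 28
gcd(3,2,6,5,5) = 1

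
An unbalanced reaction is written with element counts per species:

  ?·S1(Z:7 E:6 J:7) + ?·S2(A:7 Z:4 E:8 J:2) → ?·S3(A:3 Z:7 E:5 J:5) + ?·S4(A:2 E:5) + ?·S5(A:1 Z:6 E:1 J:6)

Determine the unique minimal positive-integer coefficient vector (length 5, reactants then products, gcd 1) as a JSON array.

Coefficients: [3, 3, 3, 5, 2]

A: 3·0+3·7 = 21 | 3·3+5·2+2·1 = 21
Z: 3·7+3·4 = 33 | 3·7+5·0+2·6 = 33
E: 3·6+3·8 = 42 | 3·5+5·5+2·1 = 42
J: 3·7+3·2 = 27 | 3·5+5·0+2·6 = 27
gcd(3,3,3,5,2) = 1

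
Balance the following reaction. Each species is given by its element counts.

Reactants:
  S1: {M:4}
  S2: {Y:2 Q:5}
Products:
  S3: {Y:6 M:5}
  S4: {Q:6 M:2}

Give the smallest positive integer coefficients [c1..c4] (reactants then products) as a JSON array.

Coefficients: [5, 6, 2, 5]

Y: 5·0+6·2 = 12 | 2·6+5·0 = 12
Q: 5·0+6·5 = 30 | 2·0+5·6 = 30
M: 5·4+6·0 = 20 | 2·5+5·2 = 20
gcd(5,6,2,5) = 1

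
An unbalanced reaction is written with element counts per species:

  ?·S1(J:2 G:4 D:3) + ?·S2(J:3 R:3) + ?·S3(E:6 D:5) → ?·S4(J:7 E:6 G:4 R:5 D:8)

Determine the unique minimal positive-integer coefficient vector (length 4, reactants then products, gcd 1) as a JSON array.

J: 3·2+5·3+3·0 = 21 | 3·7 = 21
E: 3·0+5·0+3·6 = 18 | 3·6 = 18
G: 3·4+5·0+3·0 = 12 | 3·4 = 12
R: 3·0+5·3+3·0 = 15 | 3·5 = 15
D: 3·3+5·0+3·5 = 24 | 3·8 = 24
gcd(3,5,3,3) = 1

Coefficients: [3, 5, 3, 3]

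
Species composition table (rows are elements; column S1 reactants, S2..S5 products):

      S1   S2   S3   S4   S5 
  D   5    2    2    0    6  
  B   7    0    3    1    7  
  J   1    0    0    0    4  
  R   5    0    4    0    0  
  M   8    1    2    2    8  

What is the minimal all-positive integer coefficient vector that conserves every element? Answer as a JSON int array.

Coefficients: [4, 2, 5, 6, 1]

D: 4·5 = 20 | 2·2+5·2+6·0+1·6 = 20
B: 4·7 = 28 | 2·0+5·3+6·1+1·7 = 28
J: 4·1 = 4 | 2·0+5·0+6·0+1·4 = 4
R: 4·5 = 20 | 2·0+5·4+6·0+1·0 = 20
M: 4·8 = 32 | 2·1+5·2+6·2+1·8 = 32
gcd(4,2,5,6,1) = 1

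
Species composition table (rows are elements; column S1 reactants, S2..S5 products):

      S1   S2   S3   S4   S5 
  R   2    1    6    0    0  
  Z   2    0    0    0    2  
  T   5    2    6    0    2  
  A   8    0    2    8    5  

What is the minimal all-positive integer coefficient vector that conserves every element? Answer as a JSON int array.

Coefficients: [6, 6, 1, 2, 6]

R: 6·2 = 12 | 6·1+1·6+2·0+6·0 = 12
Z: 6·2 = 12 | 6·0+1·0+2·0+6·2 = 12
T: 6·5 = 30 | 6·2+1·6+2·0+6·2 = 30
A: 6·8 = 48 | 6·0+1·2+2·8+6·5 = 48
gcd(6,6,1,2,6) = 1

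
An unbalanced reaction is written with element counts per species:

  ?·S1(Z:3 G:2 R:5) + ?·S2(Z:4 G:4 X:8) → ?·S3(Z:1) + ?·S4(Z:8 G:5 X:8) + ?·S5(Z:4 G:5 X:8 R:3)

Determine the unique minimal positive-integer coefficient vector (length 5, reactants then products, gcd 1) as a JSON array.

Z: 3·3+6·4 = 33 | 5·1+1·8+5·4 = 33
G: 3·2+6·4 = 30 | 5·0+1·5+5·5 = 30
X: 3·0+6·8 = 48 | 5·0+1·8+5·8 = 48
R: 3·5+6·0 = 15 | 5·0+1·0+5·3 = 15
gcd(3,6,5,1,5) = 1

Coefficients: [3, 6, 5, 1, 5]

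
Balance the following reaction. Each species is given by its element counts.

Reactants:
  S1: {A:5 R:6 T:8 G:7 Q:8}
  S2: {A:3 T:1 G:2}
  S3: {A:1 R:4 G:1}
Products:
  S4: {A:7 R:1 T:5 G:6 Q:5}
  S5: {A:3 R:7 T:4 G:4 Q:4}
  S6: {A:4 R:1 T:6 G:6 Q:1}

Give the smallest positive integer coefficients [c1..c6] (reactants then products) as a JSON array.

A: 4·5+5·3+2·1 = 37 | 3·7+4·3+1·4 = 37
R: 4·6+5·0+2·4 = 32 | 3·1+4·7+1·1 = 32
T: 4·8+5·1+2·0 = 37 | 3·5+4·4+1·6 = 37
G: 4·7+5·2+2·1 = 40 | 3·6+4·4+1·6 = 40
Q: 4·8+5·0+2·0 = 32 | 3·5+4·4+1·1 = 32
gcd(4,5,2,3,4,1) = 1

Coefficients: [4, 5, 2, 3, 4, 1]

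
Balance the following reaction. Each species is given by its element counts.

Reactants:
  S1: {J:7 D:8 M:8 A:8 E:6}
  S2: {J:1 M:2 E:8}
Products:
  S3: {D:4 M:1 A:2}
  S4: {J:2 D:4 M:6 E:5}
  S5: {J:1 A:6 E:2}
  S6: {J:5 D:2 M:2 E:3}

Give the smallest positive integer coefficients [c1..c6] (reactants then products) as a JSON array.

Coefficients: [5, 3, 2, 6, 6, 4]

J: 5·7+3·1 = 38 | 2·0+6·2+6·1+4·5 = 38
D: 5·8+3·0 = 40 | 2·4+6·4+6·0+4·2 = 40
M: 5·8+3·2 = 46 | 2·1+6·6+6·0+4·2 = 46
A: 5·8+3·0 = 40 | 2·2+6·0+6·6+4·0 = 40
E: 5·6+3·8 = 54 | 2·0+6·5+6·2+4·3 = 54
gcd(5,3,2,6,6,4) = 1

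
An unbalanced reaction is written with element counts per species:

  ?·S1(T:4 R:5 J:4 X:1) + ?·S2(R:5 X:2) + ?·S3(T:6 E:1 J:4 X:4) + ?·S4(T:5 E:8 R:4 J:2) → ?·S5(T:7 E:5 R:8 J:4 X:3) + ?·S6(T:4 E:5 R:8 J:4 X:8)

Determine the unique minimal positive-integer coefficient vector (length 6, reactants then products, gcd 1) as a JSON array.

Coefficients: [2, 6, 3, 4, 6, 1]

T: 2·4+6·0+3·6+4·5 = 46 | 6·7+1·4 = 46
E: 2·0+6·0+3·1+4·8 = 35 | 6·5+1·5 = 35
R: 2·5+6·5+3·0+4·4 = 56 | 6·8+1·8 = 56
J: 2·4+6·0+3·4+4·2 = 28 | 6·4+1·4 = 28
X: 2·1+6·2+3·4+4·0 = 26 | 6·3+1·8 = 26
gcd(2,6,3,4,6,1) = 1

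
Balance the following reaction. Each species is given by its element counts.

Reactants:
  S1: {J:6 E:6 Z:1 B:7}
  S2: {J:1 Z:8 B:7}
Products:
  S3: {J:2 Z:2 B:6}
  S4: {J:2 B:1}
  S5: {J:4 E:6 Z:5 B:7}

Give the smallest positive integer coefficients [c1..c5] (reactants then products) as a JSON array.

Coefficients: [3, 2, 2, 2, 3]

J: 3·6+2·1 = 20 | 2·2+2·2+3·4 = 20
E: 3·6+2·0 = 18 | 2·0+2·0+3·6 = 18
Z: 3·1+2·8 = 19 | 2·2+2·0+3·5 = 19
B: 3·7+2·7 = 35 | 2·6+2·1+3·7 = 35
gcd(3,2,2,2,3) = 1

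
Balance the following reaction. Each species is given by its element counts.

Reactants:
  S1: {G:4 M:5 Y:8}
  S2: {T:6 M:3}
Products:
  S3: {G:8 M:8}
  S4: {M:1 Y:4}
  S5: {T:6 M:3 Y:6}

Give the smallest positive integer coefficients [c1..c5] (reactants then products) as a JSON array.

Coefficients: [6, 4, 3, 6, 4]

T: 6·0+4·6 = 24 | 3·0+6·0+4·6 = 24
G: 6·4+4·0 = 24 | 3·8+6·0+4·0 = 24
M: 6·5+4·3 = 42 | 3·8+6·1+4·3 = 42
Y: 6·8+4·0 = 48 | 3·0+6·4+4·6 = 48
gcd(6,4,3,6,4) = 1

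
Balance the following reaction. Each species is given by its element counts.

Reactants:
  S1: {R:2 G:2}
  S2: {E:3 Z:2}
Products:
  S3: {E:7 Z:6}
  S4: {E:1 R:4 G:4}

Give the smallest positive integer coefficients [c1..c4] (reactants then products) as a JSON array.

Coefficients: [4, 3, 1, 2]

E: 4·0+3·3 = 9 | 1·7+2·1 = 9
Z: 4·0+3·2 = 6 | 1·6+2·0 = 6
R: 4·2+3·0 = 8 | 1·0+2·4 = 8
G: 4·2+3·0 = 8 | 1·0+2·4 = 8
gcd(4,3,1,2) = 1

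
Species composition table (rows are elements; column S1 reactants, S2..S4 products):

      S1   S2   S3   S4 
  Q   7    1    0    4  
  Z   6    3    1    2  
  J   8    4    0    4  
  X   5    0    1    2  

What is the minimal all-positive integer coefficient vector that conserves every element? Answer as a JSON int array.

Coefficients: [3, 1, 5, 5]

Q: 3·7 = 21 | 1·1+5·0+5·4 = 21
Z: 3·6 = 18 | 1·3+5·1+5·2 = 18
J: 3·8 = 24 | 1·4+5·0+5·4 = 24
X: 3·5 = 15 | 1·0+5·1+5·2 = 15
gcd(3,1,5,5) = 1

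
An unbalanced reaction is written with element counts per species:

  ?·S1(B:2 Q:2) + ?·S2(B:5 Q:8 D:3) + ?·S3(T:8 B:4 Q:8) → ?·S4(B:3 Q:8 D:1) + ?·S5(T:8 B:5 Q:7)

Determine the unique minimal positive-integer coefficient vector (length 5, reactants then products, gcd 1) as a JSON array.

Coefficients: [5, 1, 6, 3, 6]

T: 5·0+1·0+6·8 = 48 | 3·0+6·8 = 48
B: 5·2+1·5+6·4 = 39 | 3·3+6·5 = 39
Q: 5·2+1·8+6·8 = 66 | 3·8+6·7 = 66
D: 5·0+1·3+6·0 = 3 | 3·1+6·0 = 3
gcd(5,1,6,3,6) = 1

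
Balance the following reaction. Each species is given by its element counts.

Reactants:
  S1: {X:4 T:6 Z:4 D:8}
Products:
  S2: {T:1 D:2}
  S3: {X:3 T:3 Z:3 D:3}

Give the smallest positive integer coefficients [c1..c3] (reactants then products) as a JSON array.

Coefficients: [3, 6, 4]

X: 3·4 = 12 | 6·0+4·3 = 12
T: 3·6 = 18 | 6·1+4·3 = 18
Z: 3·4 = 12 | 6·0+4·3 = 12
D: 3·8 = 24 | 6·2+4·3 = 24
gcd(3,6,4) = 1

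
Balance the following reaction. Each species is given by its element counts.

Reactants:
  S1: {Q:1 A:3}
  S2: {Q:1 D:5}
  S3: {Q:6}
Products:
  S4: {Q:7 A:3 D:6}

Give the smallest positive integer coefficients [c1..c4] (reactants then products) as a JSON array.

Coefficients: [5, 6, 4, 5]

Q: 5·1+6·1+4·6 = 35 | 5·7 = 35
A: 5·3+6·0+4·0 = 15 | 5·3 = 15
D: 5·0+6·5+4·0 = 30 | 5·6 = 30
gcd(5,6,4,5) = 1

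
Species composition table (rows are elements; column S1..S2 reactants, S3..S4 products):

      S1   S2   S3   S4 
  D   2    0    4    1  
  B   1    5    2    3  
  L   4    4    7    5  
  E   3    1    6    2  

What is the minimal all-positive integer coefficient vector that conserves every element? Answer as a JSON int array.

D: 5·2+1·0 = 10 | 2·4+2·1 = 10
B: 5·1+1·5 = 10 | 2·2+2·3 = 10
L: 5·4+1·4 = 24 | 2·7+2·5 = 24
E: 5·3+1·1 = 16 | 2·6+2·2 = 16
gcd(5,1,2,2) = 1

Coefficients: [5, 1, 2, 2]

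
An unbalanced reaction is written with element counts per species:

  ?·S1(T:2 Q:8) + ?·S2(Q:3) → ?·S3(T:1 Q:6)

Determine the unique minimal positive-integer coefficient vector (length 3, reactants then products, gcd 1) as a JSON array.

T: 3·2+4·0 = 6 | 6·1 = 6
Q: 3·8+4·3 = 36 | 6·6 = 36
gcd(3,4,6) = 1

Coefficients: [3, 4, 6]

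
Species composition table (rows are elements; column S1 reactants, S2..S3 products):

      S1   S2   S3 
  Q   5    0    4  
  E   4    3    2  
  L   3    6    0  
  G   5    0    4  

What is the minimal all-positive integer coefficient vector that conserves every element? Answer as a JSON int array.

Coefficients: [4, 2, 5]

Q: 4·5 = 20 | 2·0+5·4 = 20
E: 4·4 = 16 | 2·3+5·2 = 16
L: 4·3 = 12 | 2·6+5·0 = 12
G: 4·5 = 20 | 2·0+5·4 = 20
gcd(4,2,5) = 1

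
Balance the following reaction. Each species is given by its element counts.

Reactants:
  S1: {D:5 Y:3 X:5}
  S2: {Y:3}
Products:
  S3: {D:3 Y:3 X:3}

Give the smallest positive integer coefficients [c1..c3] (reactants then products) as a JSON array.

D: 3·5+2·0 = 15 | 5·3 = 15
Y: 3·3+2·3 = 15 | 5·3 = 15
X: 3·5+2·0 = 15 | 5·3 = 15
gcd(3,2,5) = 1

Coefficients: [3, 2, 5]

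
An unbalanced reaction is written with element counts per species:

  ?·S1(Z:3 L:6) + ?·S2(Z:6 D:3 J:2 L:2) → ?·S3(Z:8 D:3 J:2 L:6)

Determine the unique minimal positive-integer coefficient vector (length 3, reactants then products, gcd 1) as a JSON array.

Coefficients: [2, 3, 3]

Z: 2·3+3·6 = 24 | 3·8 = 24
D: 2·0+3·3 = 9 | 3·3 = 9
J: 2·0+3·2 = 6 | 3·2 = 6
L: 2·6+3·2 = 18 | 3·6 = 18
gcd(2,3,3) = 1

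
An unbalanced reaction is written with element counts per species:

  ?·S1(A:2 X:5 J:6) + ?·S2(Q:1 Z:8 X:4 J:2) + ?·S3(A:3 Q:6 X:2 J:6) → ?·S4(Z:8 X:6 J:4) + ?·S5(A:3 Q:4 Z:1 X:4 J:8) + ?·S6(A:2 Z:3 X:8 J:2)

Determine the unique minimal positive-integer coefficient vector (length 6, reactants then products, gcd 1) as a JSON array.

A: 4·2+2·0+3·3 = 17 | 1·0+5·3+1·2 = 17
Q: 4·0+2·1+3·6 = 20 | 1·0+5·4+1·0 = 20
Z: 4·0+2·8+3·0 = 16 | 1·8+5·1+1·3 = 16
X: 4·5+2·4+3·2 = 34 | 1·6+5·4+1·8 = 34
J: 4·6+2·2+3·6 = 46 | 1·4+5·8+1·2 = 46
gcd(4,2,3,1,5,1) = 1

Coefficients: [4, 2, 3, 1, 5, 1]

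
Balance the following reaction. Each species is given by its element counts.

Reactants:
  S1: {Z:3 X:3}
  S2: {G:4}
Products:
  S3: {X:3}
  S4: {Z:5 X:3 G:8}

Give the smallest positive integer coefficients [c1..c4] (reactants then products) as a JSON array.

Z: 5·3+6·0 = 15 | 2·0+3·5 = 15
X: 5·3+6·0 = 15 | 2·3+3·3 = 15
G: 5·0+6·4 = 24 | 2·0+3·8 = 24
gcd(5,6,2,3) = 1

Coefficients: [5, 6, 2, 3]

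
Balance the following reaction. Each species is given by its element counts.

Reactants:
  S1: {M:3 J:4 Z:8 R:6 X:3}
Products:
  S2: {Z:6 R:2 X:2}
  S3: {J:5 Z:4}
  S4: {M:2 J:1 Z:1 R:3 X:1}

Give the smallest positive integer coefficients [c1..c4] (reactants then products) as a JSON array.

M: 4·3 = 12 | 3·0+2·0+6·2 = 12
J: 4·4 = 16 | 3·0+2·5+6·1 = 16
Z: 4·8 = 32 | 3·6+2·4+6·1 = 32
R: 4·6 = 24 | 3·2+2·0+6·3 = 24
X: 4·3 = 12 | 3·2+2·0+6·1 = 12
gcd(4,3,2,6) = 1

Coefficients: [4, 3, 2, 6]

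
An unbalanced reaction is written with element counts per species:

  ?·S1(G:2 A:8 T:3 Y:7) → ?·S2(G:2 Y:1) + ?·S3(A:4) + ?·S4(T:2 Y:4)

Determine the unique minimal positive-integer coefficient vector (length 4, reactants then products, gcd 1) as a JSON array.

Coefficients: [2, 2, 4, 3]

G: 2·2 = 4 | 2·2+4·0+3·0 = 4
A: 2·8 = 16 | 2·0+4·4+3·0 = 16
T: 2·3 = 6 | 2·0+4·0+3·2 = 6
Y: 2·7 = 14 | 2·1+4·0+3·4 = 14
gcd(2,2,4,3) = 1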